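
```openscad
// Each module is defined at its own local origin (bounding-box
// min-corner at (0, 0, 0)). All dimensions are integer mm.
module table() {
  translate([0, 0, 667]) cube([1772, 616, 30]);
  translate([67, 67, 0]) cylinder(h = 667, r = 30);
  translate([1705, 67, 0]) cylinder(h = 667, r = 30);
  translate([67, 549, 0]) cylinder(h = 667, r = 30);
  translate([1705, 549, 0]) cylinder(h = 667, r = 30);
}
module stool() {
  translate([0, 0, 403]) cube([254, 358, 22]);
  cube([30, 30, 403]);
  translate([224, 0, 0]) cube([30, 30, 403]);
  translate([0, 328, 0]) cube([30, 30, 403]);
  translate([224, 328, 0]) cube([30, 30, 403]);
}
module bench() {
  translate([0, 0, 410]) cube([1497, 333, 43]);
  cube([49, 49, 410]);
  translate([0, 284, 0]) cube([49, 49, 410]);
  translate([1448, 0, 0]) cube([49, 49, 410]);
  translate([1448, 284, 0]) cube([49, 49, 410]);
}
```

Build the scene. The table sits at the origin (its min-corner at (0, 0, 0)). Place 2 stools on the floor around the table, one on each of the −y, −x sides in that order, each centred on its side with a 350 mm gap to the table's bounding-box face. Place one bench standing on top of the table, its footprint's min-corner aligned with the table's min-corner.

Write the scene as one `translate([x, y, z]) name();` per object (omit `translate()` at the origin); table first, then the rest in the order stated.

table();
translate([759, -708, 0]) stool();
translate([-604, 129, 0]) stool();
translate([0, 0, 697]) bench();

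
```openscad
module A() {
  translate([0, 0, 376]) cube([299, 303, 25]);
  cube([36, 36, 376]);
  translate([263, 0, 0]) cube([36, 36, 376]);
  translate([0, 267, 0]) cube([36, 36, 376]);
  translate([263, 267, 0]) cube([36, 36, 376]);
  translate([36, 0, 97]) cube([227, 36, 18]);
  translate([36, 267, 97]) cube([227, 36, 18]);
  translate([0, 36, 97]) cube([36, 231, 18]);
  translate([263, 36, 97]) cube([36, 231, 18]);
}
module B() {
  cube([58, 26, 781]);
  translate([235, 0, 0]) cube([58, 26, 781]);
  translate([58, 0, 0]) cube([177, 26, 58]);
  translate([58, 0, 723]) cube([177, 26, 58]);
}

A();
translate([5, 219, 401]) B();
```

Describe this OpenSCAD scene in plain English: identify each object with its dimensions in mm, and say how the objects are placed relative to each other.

A is a simple wooden stool: a rectangular seat 299 mm (x) by 303 mm (y), 25 mm thick, top face at z = 401 mm, on four square legs, each 36×36 mm in cross-section. The legs rest on z = 0, each flush with a corner of the seat. Four stretchers, 36 mm wide and 18 mm tall, connect adjacent legs with their undersides at z = 97 mm, each running between the inner faces of the legs it joins and aligned with the legs' outer faces on the other axis.

B is a rectangular picture frame lying in the x–z plane (depth along y). The opening is 177 mm wide (x) by 665 mm tall (z), surrounded by a border 58 mm wide on all four sides. The frame is 26 mm deep and is made of two full-height vertical stiles with two horizontal rails fitted between them.

The picture frame is on top of the stool.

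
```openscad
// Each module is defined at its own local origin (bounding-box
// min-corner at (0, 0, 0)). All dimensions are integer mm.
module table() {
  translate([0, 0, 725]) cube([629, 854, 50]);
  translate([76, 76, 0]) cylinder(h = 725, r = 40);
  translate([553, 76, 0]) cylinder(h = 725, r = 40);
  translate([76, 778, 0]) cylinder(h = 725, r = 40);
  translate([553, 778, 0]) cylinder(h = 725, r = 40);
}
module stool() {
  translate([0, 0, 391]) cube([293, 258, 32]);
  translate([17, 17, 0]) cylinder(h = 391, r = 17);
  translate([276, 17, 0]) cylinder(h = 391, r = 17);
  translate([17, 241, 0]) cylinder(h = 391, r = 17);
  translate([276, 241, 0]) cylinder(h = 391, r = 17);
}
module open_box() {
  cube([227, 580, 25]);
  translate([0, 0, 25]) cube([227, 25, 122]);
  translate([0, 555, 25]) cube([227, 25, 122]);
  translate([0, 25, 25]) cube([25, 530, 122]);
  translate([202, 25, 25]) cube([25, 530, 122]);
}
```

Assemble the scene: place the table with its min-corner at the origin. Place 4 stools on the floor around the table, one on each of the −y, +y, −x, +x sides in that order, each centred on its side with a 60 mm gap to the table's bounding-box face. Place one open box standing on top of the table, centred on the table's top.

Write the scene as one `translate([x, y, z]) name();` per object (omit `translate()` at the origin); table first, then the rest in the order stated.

table();
translate([168, -318, 0]) stool();
translate([168, 914, 0]) stool();
translate([-353, 298, 0]) stool();
translate([689, 298, 0]) stool();
translate([201, 137, 775]) open_box();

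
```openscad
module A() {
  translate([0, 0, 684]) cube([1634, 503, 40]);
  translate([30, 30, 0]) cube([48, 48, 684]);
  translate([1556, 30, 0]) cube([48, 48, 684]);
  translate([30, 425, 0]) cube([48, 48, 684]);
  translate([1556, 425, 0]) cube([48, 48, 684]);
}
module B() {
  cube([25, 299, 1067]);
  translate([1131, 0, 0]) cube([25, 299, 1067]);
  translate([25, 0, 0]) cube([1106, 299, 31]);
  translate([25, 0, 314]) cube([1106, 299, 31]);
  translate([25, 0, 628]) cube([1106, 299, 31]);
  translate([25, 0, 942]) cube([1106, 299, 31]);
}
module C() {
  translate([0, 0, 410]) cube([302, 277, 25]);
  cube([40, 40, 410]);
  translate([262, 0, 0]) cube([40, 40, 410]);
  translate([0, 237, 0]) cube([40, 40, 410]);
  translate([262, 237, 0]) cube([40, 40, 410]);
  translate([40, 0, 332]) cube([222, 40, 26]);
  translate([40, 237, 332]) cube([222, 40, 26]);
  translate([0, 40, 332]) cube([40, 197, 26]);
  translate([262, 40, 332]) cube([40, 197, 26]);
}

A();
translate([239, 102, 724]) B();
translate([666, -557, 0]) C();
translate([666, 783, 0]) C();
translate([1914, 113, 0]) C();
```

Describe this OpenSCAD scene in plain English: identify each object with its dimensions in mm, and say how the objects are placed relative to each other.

A is a table: top 1634 mm (x) × 503 mm (y), 40 mm thick, upper face at z = 724 mm, on four 48×48 mm square legs, each inset 30 mm from the nearest pair of top edges, running from z = 0 to the bottom of the top.

B is a bookshelf 1156 mm wide overall, 299 mm deep and 1067 mm tall. The two sides are 25 mm thick vertical panels. 4 horizontal shelves of 31 mm thickness span between the inner faces of the sides; the lowest shelf sits on the floor and shelves are stacked with a clear vertical gap of 283 mm between each pair.

C is a four-legged stool. The seat is 302×277 mm, 25 mm thick, top at z = 435 mm. It stands on four square legs, each 40×40 mm in cross-section, from z = 0 to the seat underside, each flush with a corner of the seat. Four stretchers, 40 mm wide and 26 mm tall, connect adjacent legs with their undersides at z = 332 mm, each running between the inner faces of the legs it joins and aligned with the legs' outer faces on the other axis.

The bookshelf is on top of the table, centred. Three stools sit around the table at the −y, +y, +x sides.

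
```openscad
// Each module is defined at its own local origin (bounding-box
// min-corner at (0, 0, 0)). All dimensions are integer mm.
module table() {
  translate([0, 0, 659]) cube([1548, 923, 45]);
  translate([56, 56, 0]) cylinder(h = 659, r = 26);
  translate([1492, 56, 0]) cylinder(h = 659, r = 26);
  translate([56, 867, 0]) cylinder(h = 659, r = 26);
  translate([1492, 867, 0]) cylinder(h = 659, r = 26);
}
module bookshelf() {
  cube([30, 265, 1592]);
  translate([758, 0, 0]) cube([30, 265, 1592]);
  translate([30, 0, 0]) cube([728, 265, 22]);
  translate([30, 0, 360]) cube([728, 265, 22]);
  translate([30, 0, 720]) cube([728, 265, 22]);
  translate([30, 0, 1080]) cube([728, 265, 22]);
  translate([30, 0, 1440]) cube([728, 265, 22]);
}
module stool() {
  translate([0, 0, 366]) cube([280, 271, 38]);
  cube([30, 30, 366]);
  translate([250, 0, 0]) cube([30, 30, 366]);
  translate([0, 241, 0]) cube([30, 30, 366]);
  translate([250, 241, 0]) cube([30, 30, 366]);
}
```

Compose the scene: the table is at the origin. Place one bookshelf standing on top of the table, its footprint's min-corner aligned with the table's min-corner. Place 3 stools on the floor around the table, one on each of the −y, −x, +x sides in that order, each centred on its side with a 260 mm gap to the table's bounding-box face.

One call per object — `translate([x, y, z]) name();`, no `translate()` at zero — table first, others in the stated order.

table();
translate([0, 0, 704]) bookshelf();
translate([634, -531, 0]) stool();
translate([-540, 326, 0]) stool();
translate([1808, 326, 0]) stool();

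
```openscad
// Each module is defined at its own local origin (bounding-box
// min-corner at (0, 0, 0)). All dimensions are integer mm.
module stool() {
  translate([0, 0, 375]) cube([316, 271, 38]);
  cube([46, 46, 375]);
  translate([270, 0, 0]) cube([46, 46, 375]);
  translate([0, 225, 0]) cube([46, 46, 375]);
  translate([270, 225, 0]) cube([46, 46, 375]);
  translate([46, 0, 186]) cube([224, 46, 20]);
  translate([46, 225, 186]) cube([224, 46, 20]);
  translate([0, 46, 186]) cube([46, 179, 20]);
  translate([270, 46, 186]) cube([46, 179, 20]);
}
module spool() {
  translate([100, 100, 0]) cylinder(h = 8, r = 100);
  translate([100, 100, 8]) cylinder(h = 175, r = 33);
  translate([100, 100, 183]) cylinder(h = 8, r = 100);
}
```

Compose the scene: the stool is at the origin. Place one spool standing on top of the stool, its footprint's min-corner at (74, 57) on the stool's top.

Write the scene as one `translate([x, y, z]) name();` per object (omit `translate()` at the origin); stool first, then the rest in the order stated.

stool();
translate([74, 57, 413]) spool();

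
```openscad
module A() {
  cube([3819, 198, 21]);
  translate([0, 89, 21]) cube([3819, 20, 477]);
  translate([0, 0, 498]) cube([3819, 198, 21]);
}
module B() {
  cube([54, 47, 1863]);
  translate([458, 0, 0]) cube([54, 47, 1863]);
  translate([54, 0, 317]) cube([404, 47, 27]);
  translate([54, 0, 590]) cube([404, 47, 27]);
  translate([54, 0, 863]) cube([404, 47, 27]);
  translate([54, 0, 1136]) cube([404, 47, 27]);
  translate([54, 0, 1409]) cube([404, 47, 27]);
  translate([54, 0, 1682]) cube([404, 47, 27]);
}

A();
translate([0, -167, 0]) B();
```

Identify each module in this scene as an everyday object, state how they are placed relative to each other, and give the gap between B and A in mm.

A is an I-beam. B is a ladder. The ladder is on the floor beside the I-beam on its −y side. The gap between the ladder and the I-beam is 120 mm.

The ladder's nearest face is 120 mm from the I-beam's −y face.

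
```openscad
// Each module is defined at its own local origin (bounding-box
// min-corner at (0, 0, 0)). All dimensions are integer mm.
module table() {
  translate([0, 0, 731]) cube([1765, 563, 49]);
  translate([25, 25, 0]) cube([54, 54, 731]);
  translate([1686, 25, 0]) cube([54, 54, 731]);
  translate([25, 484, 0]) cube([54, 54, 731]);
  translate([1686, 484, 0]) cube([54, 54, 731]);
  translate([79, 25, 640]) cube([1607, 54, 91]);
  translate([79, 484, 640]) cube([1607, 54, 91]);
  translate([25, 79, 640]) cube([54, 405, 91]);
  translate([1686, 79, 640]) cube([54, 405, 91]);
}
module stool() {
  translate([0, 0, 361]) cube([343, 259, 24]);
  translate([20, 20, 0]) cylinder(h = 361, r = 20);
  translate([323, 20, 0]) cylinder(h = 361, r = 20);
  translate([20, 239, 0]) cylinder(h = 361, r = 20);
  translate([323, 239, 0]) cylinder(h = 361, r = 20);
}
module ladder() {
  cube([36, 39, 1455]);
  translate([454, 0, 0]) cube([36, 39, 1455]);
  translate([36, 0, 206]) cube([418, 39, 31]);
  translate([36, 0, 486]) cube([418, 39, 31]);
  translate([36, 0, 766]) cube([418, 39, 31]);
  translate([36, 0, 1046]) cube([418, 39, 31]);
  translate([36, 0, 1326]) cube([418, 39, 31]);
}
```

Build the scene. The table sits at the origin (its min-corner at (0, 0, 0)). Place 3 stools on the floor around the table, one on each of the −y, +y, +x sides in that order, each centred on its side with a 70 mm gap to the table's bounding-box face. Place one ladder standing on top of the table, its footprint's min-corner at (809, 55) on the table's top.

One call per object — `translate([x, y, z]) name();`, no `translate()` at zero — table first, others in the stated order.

table();
translate([711, -329, 0]) stool();
translate([711, 633, 0]) stool();
translate([1835, 152, 0]) stool();
translate([809, 55, 780]) ladder();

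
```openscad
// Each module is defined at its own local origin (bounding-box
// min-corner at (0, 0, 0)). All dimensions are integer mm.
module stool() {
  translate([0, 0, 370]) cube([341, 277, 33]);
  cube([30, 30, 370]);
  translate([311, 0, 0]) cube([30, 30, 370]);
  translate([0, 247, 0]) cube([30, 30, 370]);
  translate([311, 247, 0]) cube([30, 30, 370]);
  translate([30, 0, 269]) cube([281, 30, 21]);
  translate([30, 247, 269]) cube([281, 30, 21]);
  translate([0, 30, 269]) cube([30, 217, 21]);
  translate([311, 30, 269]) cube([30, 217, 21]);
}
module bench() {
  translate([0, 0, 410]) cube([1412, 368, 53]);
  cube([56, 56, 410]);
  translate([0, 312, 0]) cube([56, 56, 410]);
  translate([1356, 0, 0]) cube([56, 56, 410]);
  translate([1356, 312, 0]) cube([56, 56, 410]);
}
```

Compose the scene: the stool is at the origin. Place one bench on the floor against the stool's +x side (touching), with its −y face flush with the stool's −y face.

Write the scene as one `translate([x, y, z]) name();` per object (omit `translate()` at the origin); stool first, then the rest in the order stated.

stool();
translate([341, 0, 0]) bench();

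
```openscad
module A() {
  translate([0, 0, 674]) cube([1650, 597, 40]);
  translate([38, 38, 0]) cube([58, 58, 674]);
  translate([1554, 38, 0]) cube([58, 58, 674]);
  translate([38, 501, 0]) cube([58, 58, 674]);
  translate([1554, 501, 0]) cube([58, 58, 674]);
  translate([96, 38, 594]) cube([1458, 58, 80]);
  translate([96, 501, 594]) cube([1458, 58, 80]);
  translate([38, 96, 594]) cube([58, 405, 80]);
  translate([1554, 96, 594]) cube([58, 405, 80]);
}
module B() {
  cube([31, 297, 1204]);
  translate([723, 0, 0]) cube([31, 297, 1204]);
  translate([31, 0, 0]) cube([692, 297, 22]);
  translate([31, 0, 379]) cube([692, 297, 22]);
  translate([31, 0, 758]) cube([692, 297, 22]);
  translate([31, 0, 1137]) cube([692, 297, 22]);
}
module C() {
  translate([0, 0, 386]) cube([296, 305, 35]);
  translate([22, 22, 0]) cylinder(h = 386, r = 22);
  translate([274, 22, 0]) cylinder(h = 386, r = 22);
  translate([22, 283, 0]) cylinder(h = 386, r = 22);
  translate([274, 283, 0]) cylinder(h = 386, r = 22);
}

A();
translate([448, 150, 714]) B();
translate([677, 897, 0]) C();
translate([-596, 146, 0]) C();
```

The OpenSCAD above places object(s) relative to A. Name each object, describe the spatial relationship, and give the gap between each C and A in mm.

Each stool's nearest face is 300 mm from the table's bounding box.

A is a table. B is a bookshelf. C is a stool. The bookshelf is on top of the table, centred. Two stools sit around the table at the +y, −x sides. The gap between each stool and the table is 300 mm.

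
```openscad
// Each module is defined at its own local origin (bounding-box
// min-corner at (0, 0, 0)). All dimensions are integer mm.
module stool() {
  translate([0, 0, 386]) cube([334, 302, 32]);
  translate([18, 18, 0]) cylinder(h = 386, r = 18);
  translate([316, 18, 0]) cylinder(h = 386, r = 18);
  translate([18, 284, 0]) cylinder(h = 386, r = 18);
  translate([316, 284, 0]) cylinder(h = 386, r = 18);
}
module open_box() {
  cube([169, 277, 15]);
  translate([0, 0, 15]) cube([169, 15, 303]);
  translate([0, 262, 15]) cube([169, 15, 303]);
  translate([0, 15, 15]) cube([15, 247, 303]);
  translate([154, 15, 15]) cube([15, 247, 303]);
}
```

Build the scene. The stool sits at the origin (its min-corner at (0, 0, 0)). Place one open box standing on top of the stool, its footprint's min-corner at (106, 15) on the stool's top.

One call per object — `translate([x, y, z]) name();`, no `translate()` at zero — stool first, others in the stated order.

stool();
translate([106, 15, 418]) open_box();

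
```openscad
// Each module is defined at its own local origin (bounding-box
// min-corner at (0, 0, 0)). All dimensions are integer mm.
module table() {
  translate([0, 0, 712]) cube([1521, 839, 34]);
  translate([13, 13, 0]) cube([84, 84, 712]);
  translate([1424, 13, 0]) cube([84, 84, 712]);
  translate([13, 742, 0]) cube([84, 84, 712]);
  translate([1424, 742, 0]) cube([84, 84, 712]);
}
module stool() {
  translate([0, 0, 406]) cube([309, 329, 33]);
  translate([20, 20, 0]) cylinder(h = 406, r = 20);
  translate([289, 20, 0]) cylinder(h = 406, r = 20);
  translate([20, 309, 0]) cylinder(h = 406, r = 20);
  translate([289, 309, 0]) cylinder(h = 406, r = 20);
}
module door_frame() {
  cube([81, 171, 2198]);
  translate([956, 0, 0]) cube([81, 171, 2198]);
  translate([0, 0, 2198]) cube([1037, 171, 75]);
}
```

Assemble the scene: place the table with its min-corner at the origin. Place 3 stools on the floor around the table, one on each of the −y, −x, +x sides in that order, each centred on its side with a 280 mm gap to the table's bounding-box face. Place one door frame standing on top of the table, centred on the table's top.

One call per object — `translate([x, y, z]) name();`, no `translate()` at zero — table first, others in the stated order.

table();
translate([606, -609, 0]) stool();
translate([-589, 255, 0]) stool();
translate([1801, 255, 0]) stool();
translate([242, 334, 746]) door_frame();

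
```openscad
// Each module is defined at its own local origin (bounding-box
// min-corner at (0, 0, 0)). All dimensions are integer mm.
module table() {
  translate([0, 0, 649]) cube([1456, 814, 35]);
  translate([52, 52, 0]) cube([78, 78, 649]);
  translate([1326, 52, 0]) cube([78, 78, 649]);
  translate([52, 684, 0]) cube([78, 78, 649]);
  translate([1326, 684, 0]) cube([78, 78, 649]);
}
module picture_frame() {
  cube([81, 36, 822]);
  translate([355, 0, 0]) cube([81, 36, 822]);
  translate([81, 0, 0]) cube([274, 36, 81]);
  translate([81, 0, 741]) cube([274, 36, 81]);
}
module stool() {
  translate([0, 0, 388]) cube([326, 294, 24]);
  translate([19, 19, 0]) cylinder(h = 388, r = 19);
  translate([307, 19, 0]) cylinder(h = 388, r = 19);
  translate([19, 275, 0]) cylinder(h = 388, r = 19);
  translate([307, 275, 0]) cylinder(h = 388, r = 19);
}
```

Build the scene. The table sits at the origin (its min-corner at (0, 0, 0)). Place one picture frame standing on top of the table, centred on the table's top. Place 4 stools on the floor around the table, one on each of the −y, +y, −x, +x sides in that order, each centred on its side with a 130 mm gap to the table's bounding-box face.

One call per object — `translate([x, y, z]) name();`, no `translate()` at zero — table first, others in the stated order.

table();
translate([510, 389, 684]) picture_frame();
translate([565, -424, 0]) stool();
translate([565, 944, 0]) stool();
translate([-456, 260, 0]) stool();
translate([1586, 260, 0]) stool();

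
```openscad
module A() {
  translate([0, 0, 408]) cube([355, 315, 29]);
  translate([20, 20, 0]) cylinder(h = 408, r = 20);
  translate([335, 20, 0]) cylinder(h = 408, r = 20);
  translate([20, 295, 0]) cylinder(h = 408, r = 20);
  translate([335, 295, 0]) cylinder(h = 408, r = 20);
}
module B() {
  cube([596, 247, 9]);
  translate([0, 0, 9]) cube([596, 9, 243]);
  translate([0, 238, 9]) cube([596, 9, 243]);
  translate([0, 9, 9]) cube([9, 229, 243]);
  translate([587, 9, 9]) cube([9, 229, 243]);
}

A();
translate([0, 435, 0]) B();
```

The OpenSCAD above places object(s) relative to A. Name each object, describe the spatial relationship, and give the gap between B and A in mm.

The open box's nearest face is 120 mm from the stool's +y face.

A is a stool. B is an open box. The open box is on the floor beside the stool on its +y side. The gap between the open box and the stool is 120 mm.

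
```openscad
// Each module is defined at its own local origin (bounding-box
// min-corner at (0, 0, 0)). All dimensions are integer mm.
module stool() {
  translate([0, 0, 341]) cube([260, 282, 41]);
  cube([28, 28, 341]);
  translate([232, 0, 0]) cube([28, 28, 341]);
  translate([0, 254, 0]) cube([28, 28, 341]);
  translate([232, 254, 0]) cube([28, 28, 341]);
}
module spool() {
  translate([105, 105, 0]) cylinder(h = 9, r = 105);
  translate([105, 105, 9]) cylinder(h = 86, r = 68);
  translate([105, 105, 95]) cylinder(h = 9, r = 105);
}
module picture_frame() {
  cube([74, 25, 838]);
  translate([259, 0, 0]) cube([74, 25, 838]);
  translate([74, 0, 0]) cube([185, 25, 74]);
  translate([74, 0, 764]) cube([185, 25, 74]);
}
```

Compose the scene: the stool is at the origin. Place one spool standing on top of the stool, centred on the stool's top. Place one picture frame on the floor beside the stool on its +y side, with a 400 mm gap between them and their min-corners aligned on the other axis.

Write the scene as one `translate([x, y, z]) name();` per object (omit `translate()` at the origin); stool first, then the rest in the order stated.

stool();
translate([25, 36, 382]) spool();
translate([0, 682, 0]) picture_frame();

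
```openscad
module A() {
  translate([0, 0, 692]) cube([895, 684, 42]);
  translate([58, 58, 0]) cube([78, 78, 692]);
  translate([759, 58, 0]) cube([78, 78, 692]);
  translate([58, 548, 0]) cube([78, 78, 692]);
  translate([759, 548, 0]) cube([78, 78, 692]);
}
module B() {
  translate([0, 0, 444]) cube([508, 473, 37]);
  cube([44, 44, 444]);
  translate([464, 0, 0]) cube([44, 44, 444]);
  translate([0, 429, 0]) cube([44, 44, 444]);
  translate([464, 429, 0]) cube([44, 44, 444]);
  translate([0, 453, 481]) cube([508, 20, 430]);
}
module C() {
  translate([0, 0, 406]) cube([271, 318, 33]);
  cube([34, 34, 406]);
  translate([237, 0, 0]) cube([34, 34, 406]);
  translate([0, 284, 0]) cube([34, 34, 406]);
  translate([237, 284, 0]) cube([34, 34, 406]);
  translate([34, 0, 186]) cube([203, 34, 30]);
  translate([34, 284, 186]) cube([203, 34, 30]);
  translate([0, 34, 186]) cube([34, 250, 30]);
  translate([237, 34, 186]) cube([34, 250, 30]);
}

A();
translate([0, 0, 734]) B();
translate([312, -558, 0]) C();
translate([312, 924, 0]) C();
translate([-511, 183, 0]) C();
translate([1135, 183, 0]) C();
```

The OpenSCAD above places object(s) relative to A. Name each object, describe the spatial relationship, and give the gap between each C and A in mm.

A is a table. B is a chair. C is a stool. The chair is on top of the table. Four stools sit around the table at the −y, +y, −x, +x sides. The gap between each stool and the table is 240 mm.

Each stool's nearest face is 240 mm from the table's bounding box.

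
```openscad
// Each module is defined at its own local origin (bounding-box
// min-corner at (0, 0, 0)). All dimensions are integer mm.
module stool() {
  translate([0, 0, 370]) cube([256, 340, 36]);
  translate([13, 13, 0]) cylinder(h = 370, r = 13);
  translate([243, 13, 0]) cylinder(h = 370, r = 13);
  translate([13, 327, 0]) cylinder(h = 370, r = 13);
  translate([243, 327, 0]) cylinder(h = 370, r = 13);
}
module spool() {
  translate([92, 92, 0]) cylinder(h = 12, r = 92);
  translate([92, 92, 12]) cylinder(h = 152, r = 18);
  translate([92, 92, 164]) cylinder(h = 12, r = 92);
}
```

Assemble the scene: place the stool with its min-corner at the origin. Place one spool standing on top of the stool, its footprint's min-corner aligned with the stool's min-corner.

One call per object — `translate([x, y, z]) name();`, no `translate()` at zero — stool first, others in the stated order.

stool();
translate([0, 0, 406]) spool();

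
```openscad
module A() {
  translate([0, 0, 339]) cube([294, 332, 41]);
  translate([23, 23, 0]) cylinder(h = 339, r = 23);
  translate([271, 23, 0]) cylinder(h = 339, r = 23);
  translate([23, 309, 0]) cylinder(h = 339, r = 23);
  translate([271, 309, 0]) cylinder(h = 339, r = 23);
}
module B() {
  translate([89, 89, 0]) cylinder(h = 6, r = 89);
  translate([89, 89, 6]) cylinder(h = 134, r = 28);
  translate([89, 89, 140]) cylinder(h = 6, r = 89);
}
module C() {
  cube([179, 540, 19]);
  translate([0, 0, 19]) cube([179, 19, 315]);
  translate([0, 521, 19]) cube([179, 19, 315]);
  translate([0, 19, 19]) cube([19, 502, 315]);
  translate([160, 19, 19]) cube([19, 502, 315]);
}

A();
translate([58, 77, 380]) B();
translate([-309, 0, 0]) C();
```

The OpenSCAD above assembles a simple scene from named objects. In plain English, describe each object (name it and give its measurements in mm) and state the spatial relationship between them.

A is a four-legged stool. The seat is a 294×332×41 mm slab whose top surface is at z = 380 mm; four round legs, each 46 mm in diameter, run from the floor (z = 0) to the underside of the seat, each leg's axis is inset half a diameter from the nearest pair of seat edges (so the leg's bounding box is flush with the corner).

B is a spool: two coaxial disc flanges of radius 89 mm and thickness 6 mm, joined by a core cylinder of radius 28 mm and height 134 mm. The lower flange rests on z = 0 and the three cylinders share a vertical axis.

C is an open-topped rectangular box: outside dimensions 179×540×334 mm, with a uniform wall and base thickness of 19 mm. The base is a full 179×540 slab on the floor; four walls sit on top of the base. The front and back walls (the −y and +y sides) span the full width; the two side walls fit between them.

The spool is on top of the stool, centred. The open box is on the floor beside the stool on its −x side.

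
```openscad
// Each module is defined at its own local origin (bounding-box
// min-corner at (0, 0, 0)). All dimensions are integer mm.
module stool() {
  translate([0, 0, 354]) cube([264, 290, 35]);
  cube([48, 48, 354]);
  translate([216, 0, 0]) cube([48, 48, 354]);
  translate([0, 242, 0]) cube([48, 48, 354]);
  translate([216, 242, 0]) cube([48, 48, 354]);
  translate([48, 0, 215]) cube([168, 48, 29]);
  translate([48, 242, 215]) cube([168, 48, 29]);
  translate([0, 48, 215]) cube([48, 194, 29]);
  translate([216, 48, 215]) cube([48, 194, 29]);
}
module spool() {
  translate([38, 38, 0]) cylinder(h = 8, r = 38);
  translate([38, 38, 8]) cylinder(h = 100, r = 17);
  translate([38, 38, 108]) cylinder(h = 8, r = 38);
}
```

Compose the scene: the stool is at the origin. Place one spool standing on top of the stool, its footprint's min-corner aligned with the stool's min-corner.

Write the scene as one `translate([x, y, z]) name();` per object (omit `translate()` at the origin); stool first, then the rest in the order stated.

stool();
translate([0, 0, 389]) spool();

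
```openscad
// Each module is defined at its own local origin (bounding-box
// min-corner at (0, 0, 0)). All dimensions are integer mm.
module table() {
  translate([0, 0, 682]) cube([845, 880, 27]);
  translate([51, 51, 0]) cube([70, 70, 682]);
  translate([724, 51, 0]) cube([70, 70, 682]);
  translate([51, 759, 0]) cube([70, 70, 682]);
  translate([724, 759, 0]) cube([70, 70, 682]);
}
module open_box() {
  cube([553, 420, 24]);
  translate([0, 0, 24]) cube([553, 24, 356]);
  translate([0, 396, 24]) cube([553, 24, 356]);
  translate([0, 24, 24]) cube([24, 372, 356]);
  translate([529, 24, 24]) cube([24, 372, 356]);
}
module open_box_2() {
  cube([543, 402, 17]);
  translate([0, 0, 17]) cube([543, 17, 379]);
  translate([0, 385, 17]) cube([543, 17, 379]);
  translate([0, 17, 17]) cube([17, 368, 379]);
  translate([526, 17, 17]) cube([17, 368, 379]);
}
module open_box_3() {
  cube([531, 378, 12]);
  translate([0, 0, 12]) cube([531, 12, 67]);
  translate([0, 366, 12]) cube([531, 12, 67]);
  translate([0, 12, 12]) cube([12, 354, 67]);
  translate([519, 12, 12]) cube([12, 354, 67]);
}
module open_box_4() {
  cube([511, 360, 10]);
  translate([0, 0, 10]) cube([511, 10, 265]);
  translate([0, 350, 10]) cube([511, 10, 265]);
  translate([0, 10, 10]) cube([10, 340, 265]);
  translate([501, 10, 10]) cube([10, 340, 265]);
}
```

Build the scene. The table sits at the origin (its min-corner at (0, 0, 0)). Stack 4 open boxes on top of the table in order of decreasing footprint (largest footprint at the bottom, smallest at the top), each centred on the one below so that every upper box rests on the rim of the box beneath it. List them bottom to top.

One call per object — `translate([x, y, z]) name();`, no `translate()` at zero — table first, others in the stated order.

table();
translate([146, 230, 709]) open_box();
translate([151, 239, 1089]) open_box_2();
translate([157, 251, 1485]) open_box_3();
translate([167, 260, 1564]) open_box_4();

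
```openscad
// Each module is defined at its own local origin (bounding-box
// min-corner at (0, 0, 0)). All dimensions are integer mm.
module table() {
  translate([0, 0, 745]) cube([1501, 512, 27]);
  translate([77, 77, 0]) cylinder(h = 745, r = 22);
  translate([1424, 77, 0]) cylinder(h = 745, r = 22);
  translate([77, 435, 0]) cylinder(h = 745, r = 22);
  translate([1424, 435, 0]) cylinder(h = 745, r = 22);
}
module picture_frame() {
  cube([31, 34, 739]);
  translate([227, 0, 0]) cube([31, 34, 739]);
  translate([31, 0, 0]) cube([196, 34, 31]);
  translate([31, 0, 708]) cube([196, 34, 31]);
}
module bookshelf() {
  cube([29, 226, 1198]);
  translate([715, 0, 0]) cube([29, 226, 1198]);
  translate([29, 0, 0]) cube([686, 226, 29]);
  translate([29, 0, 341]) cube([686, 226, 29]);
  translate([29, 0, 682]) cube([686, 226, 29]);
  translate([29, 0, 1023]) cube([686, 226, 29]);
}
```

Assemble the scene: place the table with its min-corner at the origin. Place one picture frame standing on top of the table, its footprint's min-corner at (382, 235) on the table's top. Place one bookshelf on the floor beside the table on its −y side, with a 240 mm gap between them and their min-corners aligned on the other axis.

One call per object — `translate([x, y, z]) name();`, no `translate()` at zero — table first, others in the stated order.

table();
translate([382, 235, 772]) picture_frame();
translate([0, -466, 0]) bookshelf();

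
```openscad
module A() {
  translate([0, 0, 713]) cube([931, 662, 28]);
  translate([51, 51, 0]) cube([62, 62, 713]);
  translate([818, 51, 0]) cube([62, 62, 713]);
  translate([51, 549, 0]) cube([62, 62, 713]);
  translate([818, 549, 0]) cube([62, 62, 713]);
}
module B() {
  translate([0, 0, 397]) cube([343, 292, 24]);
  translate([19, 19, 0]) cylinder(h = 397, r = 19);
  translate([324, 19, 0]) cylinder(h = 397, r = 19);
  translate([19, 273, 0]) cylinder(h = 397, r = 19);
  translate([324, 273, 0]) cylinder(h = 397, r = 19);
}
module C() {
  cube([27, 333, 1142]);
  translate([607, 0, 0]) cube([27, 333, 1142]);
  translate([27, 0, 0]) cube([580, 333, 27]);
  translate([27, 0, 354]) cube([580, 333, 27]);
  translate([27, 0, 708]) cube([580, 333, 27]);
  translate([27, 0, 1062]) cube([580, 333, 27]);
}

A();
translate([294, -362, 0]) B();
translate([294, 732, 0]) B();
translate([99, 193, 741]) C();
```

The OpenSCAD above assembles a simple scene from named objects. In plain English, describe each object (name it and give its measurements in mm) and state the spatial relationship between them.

A is a table with a 931×662 mm rectangular top, 28 mm thick, top surface at z = 741 mm, supported by four 62×62 mm square legs, each inset 51 mm from the nearest pair of top edges, running from the floor.

B is a simple wooden stool: a rectangular seat 343 mm (x) by 292 mm (y), 24 mm thick, top face at z = 421 mm, on four round legs, each 38 mm in diameter. The legs rest on z = 0, each leg's axis is inset half a diameter from the nearest pair of seat edges (so the leg's bounding box is flush with the corner).

C is an open bookshelf. Two side panels, each 27 mm thick, 333 mm deep and 1142 mm tall, stand 634 mm apart (outside-to-outside). Between them sit 4 shelves, each 27 mm thick and 333 mm deep, spanning the full gap between the sides. The bottom shelf rests on the floor (its underside at z = 0) and the clear gap between one shelf's top and the next shelf's underside is 327 mm.

Two stools sit around the table at the −y, +y sides. The bookshelf is on top of the table.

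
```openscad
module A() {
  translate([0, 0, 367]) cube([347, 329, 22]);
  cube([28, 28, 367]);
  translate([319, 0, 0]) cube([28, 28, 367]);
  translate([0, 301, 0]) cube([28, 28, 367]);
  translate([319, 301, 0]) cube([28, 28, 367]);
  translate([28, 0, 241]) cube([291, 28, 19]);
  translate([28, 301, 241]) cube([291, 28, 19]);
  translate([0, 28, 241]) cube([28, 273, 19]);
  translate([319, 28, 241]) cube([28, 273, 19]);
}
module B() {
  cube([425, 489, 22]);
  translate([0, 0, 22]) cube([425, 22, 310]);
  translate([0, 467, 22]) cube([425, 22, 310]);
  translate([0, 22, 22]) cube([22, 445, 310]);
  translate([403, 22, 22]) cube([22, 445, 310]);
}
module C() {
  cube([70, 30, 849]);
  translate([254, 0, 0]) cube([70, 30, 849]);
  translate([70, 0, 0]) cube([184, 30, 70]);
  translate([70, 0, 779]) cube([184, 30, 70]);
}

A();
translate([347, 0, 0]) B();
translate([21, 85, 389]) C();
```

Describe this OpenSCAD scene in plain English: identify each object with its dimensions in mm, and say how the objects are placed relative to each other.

A is a four-legged stool. The seat is 347×329 mm, 22 mm thick, top at z = 389 mm. It stands on four square legs, each 28×28 mm in cross-section, from z = 0 to the seat underside, each flush with a corner of the seat. Four stretchers, 28 mm wide and 19 mm tall, connect adjacent legs with their undersides at z = 241 mm, each running between the inner faces of the legs it joins and aligned with the legs' outer faces on the other axis.

B is an open storage box with external size 425×489×332 mm and wall thickness 22 mm (the base is also 22 mm thick). The base covers the whole footprint; the four walls stand on the base, with the y-facing walls full-width and the x-facing walls fitting between their inner faces.

C is a picture frame with a 184×709 mm rectangular opening (x by z) and a uniform 70 mm border on every side. Frame depth is 30 mm along y. It is built from two vertical stiles running the full outside height and two horizontal rails spanning the gap between the stiles.

The open box is against the stool's +x side, with their −y faces flush. The picture frame is on top of the stool.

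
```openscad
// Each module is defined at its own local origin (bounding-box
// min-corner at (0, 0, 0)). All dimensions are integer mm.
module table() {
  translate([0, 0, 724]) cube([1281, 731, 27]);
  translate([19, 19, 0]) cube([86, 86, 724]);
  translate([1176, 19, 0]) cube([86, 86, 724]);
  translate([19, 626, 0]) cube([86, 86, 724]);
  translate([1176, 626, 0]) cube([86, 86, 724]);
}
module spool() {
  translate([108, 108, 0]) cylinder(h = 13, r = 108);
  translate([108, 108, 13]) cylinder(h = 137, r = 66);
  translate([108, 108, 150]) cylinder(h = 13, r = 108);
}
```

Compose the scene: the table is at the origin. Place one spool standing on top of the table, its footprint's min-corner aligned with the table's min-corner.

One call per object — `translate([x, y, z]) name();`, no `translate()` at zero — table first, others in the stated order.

table();
translate([0, 0, 751]) spool();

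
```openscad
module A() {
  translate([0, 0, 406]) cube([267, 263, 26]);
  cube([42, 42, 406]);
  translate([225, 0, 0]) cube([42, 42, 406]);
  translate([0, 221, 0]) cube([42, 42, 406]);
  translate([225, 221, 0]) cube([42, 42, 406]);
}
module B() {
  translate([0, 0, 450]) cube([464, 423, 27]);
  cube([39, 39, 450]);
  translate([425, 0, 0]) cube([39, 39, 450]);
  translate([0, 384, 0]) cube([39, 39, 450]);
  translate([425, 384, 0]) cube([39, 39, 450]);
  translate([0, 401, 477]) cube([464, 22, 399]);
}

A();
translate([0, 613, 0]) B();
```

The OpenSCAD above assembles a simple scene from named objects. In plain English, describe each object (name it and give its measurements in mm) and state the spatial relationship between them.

A is a four-legged stool. The seat is 267×263 mm, 26 mm thick, top at z = 432 mm. It stands on four square legs, each 42×42 mm in cross-section, from z = 0 to the seat underside, each flush with a corner of the seat.

B is a chair: 464×423 mm seat, 27 mm thick, top at z = 477 mm, on four 39 mm square corner legs flush with the seat edges. A 22 mm thick backrest slab spans the full seat width, extending 399 mm above the seat top, its back face flush with the seat's +y edge.

The chair is on the floor beside the stool on its +y side.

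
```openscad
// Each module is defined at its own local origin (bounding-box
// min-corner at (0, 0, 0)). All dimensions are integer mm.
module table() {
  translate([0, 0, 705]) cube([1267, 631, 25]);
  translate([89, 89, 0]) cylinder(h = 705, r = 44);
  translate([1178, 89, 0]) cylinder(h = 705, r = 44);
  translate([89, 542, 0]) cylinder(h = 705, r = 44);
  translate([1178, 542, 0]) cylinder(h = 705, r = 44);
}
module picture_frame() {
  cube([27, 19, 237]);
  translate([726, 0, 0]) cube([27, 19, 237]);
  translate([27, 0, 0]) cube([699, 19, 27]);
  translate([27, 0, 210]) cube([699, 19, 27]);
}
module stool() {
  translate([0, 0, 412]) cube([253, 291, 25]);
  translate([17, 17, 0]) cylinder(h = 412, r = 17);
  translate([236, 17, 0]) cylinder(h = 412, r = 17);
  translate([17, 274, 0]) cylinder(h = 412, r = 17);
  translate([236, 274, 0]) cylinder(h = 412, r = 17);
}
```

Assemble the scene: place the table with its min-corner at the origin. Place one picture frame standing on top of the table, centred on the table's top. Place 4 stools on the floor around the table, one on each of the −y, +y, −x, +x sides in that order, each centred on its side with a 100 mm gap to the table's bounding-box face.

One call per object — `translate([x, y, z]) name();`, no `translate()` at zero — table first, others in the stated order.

table();
translate([257, 306, 730]) picture_frame();
translate([507, -391, 0]) stool();
translate([507, 731, 0]) stool();
translate([-353, 170, 0]) stool();
translate([1367, 170, 0]) stool();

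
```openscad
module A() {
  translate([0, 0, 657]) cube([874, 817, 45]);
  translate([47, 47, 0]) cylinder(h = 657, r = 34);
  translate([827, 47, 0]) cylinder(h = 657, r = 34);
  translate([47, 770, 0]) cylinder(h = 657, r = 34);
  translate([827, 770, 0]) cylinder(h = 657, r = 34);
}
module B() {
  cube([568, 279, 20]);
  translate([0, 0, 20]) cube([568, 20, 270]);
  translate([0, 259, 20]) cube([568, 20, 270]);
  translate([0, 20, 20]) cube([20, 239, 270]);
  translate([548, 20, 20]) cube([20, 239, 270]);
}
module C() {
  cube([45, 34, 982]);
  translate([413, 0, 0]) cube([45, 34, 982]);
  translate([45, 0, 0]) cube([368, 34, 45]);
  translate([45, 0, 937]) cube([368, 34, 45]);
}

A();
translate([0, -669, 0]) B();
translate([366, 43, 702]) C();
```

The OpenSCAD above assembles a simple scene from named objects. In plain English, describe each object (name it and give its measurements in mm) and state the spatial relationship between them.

A is a table: top 874 mm (x) × 817 mm (y), 45 mm thick, upper face at z = 702 mm, on four round legs of 68 mm diameter, each leg's bounding box inset 13 mm from the nearest pair of top edges, running from z = 0 to the bottom of the top.

B is an open-topped rectangular box: outside dimensions 568×279×290 mm, with a uniform wall and base thickness of 20 mm. The base is a full 568×279 slab on the floor; four walls sit on top of the base. The front and back walls (the −y and +y sides) span the full width; the two side walls fit between them.

C is a picture frame with a 368×892 mm rectangular opening (x by z) and a uniform 45 mm border on every side. Frame depth is 34 mm along y. It is built from two vertical stiles running the full outside height and two horizontal rails spanning the gap between the stiles.

The open box is on the floor beside the table on its −y side. The picture frame is on top of the table.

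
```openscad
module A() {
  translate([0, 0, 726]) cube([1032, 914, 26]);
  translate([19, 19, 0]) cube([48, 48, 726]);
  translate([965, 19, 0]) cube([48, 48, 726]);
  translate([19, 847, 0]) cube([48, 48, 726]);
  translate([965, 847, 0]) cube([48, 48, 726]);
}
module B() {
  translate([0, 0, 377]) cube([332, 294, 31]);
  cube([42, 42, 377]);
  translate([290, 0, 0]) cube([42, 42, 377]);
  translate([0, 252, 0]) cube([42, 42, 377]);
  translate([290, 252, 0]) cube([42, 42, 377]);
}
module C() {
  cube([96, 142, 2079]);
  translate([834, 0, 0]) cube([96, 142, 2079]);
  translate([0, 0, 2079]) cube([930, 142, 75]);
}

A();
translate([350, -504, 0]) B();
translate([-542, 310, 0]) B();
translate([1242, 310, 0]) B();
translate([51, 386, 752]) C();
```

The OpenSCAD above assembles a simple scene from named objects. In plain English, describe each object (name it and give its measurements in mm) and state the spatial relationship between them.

A is a table: top 1032 mm (x) × 914 mm (y), 26 mm thick, upper face at z = 752 mm, on four 48×48 mm square legs, each inset 19 mm from the nearest pair of top edges, running from z = 0 to the bottom of the top.

B is a four-legged stool. The seat is a 332×294×31 mm slab whose top surface is at z = 408 mm; four square legs, each 42×42 mm in cross-section, run from the floor (z = 0) to the underside of the seat, each flush with a corner of the seat.

C is a rectangular door frame: two vertical jambs of 96×142 mm section, 2079 mm tall, with a clear opening 738 mm wide between their inner faces. A header 75 mm tall and 142 mm deep lies on top of the jambs and spans the full outside width.

Three stools sit around the table at the −y, −x, +x sides. The door frame is on top of the table, centred.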